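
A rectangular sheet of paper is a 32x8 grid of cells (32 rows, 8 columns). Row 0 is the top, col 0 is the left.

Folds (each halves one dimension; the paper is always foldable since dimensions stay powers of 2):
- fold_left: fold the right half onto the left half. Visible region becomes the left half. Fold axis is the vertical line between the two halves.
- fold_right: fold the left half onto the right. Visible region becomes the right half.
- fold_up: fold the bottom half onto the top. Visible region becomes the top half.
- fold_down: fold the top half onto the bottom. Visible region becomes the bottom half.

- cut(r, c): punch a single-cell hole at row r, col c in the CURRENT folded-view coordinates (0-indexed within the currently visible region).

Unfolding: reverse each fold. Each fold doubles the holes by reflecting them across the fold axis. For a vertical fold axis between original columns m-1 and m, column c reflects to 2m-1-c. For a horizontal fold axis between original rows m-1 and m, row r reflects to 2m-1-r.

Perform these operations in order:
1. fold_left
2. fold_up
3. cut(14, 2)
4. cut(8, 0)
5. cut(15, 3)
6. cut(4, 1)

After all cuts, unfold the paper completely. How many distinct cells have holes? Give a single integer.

Answer: 16

Derivation:
Op 1 fold_left: fold axis v@4; visible region now rows[0,32) x cols[0,4) = 32x4
Op 2 fold_up: fold axis h@16; visible region now rows[0,16) x cols[0,4) = 16x4
Op 3 cut(14, 2): punch at orig (14,2); cuts so far [(14, 2)]; region rows[0,16) x cols[0,4) = 16x4
Op 4 cut(8, 0): punch at orig (8,0); cuts so far [(8, 0), (14, 2)]; region rows[0,16) x cols[0,4) = 16x4
Op 5 cut(15, 3): punch at orig (15,3); cuts so far [(8, 0), (14, 2), (15, 3)]; region rows[0,16) x cols[0,4) = 16x4
Op 6 cut(4, 1): punch at orig (4,1); cuts so far [(4, 1), (8, 0), (14, 2), (15, 3)]; region rows[0,16) x cols[0,4) = 16x4
Unfold 1 (reflect across h@16): 8 holes -> [(4, 1), (8, 0), (14, 2), (15, 3), (16, 3), (17, 2), (23, 0), (27, 1)]
Unfold 2 (reflect across v@4): 16 holes -> [(4, 1), (4, 6), (8, 0), (8, 7), (14, 2), (14, 5), (15, 3), (15, 4), (16, 3), (16, 4), (17, 2), (17, 5), (23, 0), (23, 7), (27, 1), (27, 6)]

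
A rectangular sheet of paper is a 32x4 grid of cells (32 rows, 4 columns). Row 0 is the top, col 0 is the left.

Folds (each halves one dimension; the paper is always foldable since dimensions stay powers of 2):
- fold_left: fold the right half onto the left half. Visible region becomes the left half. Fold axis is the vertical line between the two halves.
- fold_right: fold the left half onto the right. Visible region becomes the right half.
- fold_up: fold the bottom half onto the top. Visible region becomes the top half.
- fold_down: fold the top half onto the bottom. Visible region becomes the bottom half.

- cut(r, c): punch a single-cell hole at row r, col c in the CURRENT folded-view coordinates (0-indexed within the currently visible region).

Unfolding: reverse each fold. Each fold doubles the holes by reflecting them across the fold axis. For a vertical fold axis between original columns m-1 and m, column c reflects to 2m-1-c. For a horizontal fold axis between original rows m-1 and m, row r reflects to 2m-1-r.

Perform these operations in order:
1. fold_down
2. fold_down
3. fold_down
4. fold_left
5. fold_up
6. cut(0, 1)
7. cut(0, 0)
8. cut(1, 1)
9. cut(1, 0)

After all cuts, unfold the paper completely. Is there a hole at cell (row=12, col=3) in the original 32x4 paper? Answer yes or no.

Answer: yes

Derivation:
Op 1 fold_down: fold axis h@16; visible region now rows[16,32) x cols[0,4) = 16x4
Op 2 fold_down: fold axis h@24; visible region now rows[24,32) x cols[0,4) = 8x4
Op 3 fold_down: fold axis h@28; visible region now rows[28,32) x cols[0,4) = 4x4
Op 4 fold_left: fold axis v@2; visible region now rows[28,32) x cols[0,2) = 4x2
Op 5 fold_up: fold axis h@30; visible region now rows[28,30) x cols[0,2) = 2x2
Op 6 cut(0, 1): punch at orig (28,1); cuts so far [(28, 1)]; region rows[28,30) x cols[0,2) = 2x2
Op 7 cut(0, 0): punch at orig (28,0); cuts so far [(28, 0), (28, 1)]; region rows[28,30) x cols[0,2) = 2x2
Op 8 cut(1, 1): punch at orig (29,1); cuts so far [(28, 0), (28, 1), (29, 1)]; region rows[28,30) x cols[0,2) = 2x2
Op 9 cut(1, 0): punch at orig (29,0); cuts so far [(28, 0), (28, 1), (29, 0), (29, 1)]; region rows[28,30) x cols[0,2) = 2x2
Unfold 1 (reflect across h@30): 8 holes -> [(28, 0), (28, 1), (29, 0), (29, 1), (30, 0), (30, 1), (31, 0), (31, 1)]
Unfold 2 (reflect across v@2): 16 holes -> [(28, 0), (28, 1), (28, 2), (28, 3), (29, 0), (29, 1), (29, 2), (29, 3), (30, 0), (30, 1), (30, 2), (30, 3), (31, 0), (31, 1), (31, 2), (31, 3)]
Unfold 3 (reflect across h@28): 32 holes -> [(24, 0), (24, 1), (24, 2), (24, 3), (25, 0), (25, 1), (25, 2), (25, 3), (26, 0), (26, 1), (26, 2), (26, 3), (27, 0), (27, 1), (27, 2), (27, 3), (28, 0), (28, 1), (28, 2), (28, 3), (29, 0), (29, 1), (29, 2), (29, 3), (30, 0), (30, 1), (30, 2), (30, 3), (31, 0), (31, 1), (31, 2), (31, 3)]
Unfold 4 (reflect across h@24): 64 holes -> [(16, 0), (16, 1), (16, 2), (16, 3), (17, 0), (17, 1), (17, 2), (17, 3), (18, 0), (18, 1), (18, 2), (18, 3), (19, 0), (19, 1), (19, 2), (19, 3), (20, 0), (20, 1), (20, 2), (20, 3), (21, 0), (21, 1), (21, 2), (21, 3), (22, 0), (22, 1), (22, 2), (22, 3), (23, 0), (23, 1), (23, 2), (23, 3), (24, 0), (24, 1), (24, 2), (24, 3), (25, 0), (25, 1), (25, 2), (25, 3), (26, 0), (26, 1), (26, 2), (26, 3), (27, 0), (27, 1), (27, 2), (27, 3), (28, 0), (28, 1), (28, 2), (28, 3), (29, 0), (29, 1), (29, 2), (29, 3), (30, 0), (30, 1), (30, 2), (30, 3), (31, 0), (31, 1), (31, 2), (31, 3)]
Unfold 5 (reflect across h@16): 128 holes -> [(0, 0), (0, 1), (0, 2), (0, 3), (1, 0), (1, 1), (1, 2), (1, 3), (2, 0), (2, 1), (2, 2), (2, 3), (3, 0), (3, 1), (3, 2), (3, 3), (4, 0), (4, 1), (4, 2), (4, 3), (5, 0), (5, 1), (5, 2), (5, 3), (6, 0), (6, 1), (6, 2), (6, 3), (7, 0), (7, 1), (7, 2), (7, 3), (8, 0), (8, 1), (8, 2), (8, 3), (9, 0), (9, 1), (9, 2), (9, 3), (10, 0), (10, 1), (10, 2), (10, 3), (11, 0), (11, 1), (11, 2), (11, 3), (12, 0), (12, 1), (12, 2), (12, 3), (13, 0), (13, 1), (13, 2), (13, 3), (14, 0), (14, 1), (14, 2), (14, 3), (15, 0), (15, 1), (15, 2), (15, 3), (16, 0), (16, 1), (16, 2), (16, 3), (17, 0), (17, 1), (17, 2), (17, 3), (18, 0), (18, 1), (18, 2), (18, 3), (19, 0), (19, 1), (19, 2), (19, 3), (20, 0), (20, 1), (20, 2), (20, 3), (21, 0), (21, 1), (21, 2), (21, 3), (22, 0), (22, 1), (22, 2), (22, 3), (23, 0), (23, 1), (23, 2), (23, 3), (24, 0), (24, 1), (24, 2), (24, 3), (25, 0), (25, 1), (25, 2), (25, 3), (26, 0), (26, 1), (26, 2), (26, 3), (27, 0), (27, 1), (27, 2), (27, 3), (28, 0), (28, 1), (28, 2), (28, 3), (29, 0), (29, 1), (29, 2), (29, 3), (30, 0), (30, 1), (30, 2), (30, 3), (31, 0), (31, 1), (31, 2), (31, 3)]
Holes: [(0, 0), (0, 1), (0, 2), (0, 3), (1, 0), (1, 1), (1, 2), (1, 3), (2, 0), (2, 1), (2, 2), (2, 3), (3, 0), (3, 1), (3, 2), (3, 3), (4, 0), (4, 1), (4, 2), (4, 3), (5, 0), (5, 1), (5, 2), (5, 3), (6, 0), (6, 1), (6, 2), (6, 3), (7, 0), (7, 1), (7, 2), (7, 3), (8, 0), (8, 1), (8, 2), (8, 3), (9, 0), (9, 1), (9, 2), (9, 3), (10, 0), (10, 1), (10, 2), (10, 3), (11, 0), (11, 1), (11, 2), (11, 3), (12, 0), (12, 1), (12, 2), (12, 3), (13, 0), (13, 1), (13, 2), (13, 3), (14, 0), (14, 1), (14, 2), (14, 3), (15, 0), (15, 1), (15, 2), (15, 3), (16, 0), (16, 1), (16, 2), (16, 3), (17, 0), (17, 1), (17, 2), (17, 3), (18, 0), (18, 1), (18, 2), (18, 3), (19, 0), (19, 1), (19, 2), (19, 3), (20, 0), (20, 1), (20, 2), (20, 3), (21, 0), (21, 1), (21, 2), (21, 3), (22, 0), (22, 1), (22, 2), (22, 3), (23, 0), (23, 1), (23, 2), (23, 3), (24, 0), (24, 1), (24, 2), (24, 3), (25, 0), (25, 1), (25, 2), (25, 3), (26, 0), (26, 1), (26, 2), (26, 3), (27, 0), (27, 1), (27, 2), (27, 3), (28, 0), (28, 1), (28, 2), (28, 3), (29, 0), (29, 1), (29, 2), (29, 3), (30, 0), (30, 1), (30, 2), (30, 3), (31, 0), (31, 1), (31, 2), (31, 3)]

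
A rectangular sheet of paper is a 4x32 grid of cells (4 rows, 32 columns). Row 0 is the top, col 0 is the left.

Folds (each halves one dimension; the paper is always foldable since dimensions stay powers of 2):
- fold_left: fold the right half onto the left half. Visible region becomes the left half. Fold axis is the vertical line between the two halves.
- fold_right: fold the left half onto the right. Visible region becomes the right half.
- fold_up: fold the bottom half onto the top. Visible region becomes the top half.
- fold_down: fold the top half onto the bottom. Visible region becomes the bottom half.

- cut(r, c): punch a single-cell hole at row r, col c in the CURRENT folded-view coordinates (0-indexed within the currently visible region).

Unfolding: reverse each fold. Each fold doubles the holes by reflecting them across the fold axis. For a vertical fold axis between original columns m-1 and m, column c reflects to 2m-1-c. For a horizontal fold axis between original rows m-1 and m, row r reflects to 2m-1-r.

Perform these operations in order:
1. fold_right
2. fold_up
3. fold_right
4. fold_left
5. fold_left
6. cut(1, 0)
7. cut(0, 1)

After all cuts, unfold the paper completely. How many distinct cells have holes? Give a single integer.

Answer: 64

Derivation:
Op 1 fold_right: fold axis v@16; visible region now rows[0,4) x cols[16,32) = 4x16
Op 2 fold_up: fold axis h@2; visible region now rows[0,2) x cols[16,32) = 2x16
Op 3 fold_right: fold axis v@24; visible region now rows[0,2) x cols[24,32) = 2x8
Op 4 fold_left: fold axis v@28; visible region now rows[0,2) x cols[24,28) = 2x4
Op 5 fold_left: fold axis v@26; visible region now rows[0,2) x cols[24,26) = 2x2
Op 6 cut(1, 0): punch at orig (1,24); cuts so far [(1, 24)]; region rows[0,2) x cols[24,26) = 2x2
Op 7 cut(0, 1): punch at orig (0,25); cuts so far [(0, 25), (1, 24)]; region rows[0,2) x cols[24,26) = 2x2
Unfold 1 (reflect across v@26): 4 holes -> [(0, 25), (0, 26), (1, 24), (1, 27)]
Unfold 2 (reflect across v@28): 8 holes -> [(0, 25), (0, 26), (0, 29), (0, 30), (1, 24), (1, 27), (1, 28), (1, 31)]
Unfold 3 (reflect across v@24): 16 holes -> [(0, 17), (0, 18), (0, 21), (0, 22), (0, 25), (0, 26), (0, 29), (0, 30), (1, 16), (1, 19), (1, 20), (1, 23), (1, 24), (1, 27), (1, 28), (1, 31)]
Unfold 4 (reflect across h@2): 32 holes -> [(0, 17), (0, 18), (0, 21), (0, 22), (0, 25), (0, 26), (0, 29), (0, 30), (1, 16), (1, 19), (1, 20), (1, 23), (1, 24), (1, 27), (1, 28), (1, 31), (2, 16), (2, 19), (2, 20), (2, 23), (2, 24), (2, 27), (2, 28), (2, 31), (3, 17), (3, 18), (3, 21), (3, 22), (3, 25), (3, 26), (3, 29), (3, 30)]
Unfold 5 (reflect across v@16): 64 holes -> [(0, 1), (0, 2), (0, 5), (0, 6), (0, 9), (0, 10), (0, 13), (0, 14), (0, 17), (0, 18), (0, 21), (0, 22), (0, 25), (0, 26), (0, 29), (0, 30), (1, 0), (1, 3), (1, 4), (1, 7), (1, 8), (1, 11), (1, 12), (1, 15), (1, 16), (1, 19), (1, 20), (1, 23), (1, 24), (1, 27), (1, 28), (1, 31), (2, 0), (2, 3), (2, 4), (2, 7), (2, 8), (2, 11), (2, 12), (2, 15), (2, 16), (2, 19), (2, 20), (2, 23), (2, 24), (2, 27), (2, 28), (2, 31), (3, 1), (3, 2), (3, 5), (3, 6), (3, 9), (3, 10), (3, 13), (3, 14), (3, 17), (3, 18), (3, 21), (3, 22), (3, 25), (3, 26), (3, 29), (3, 30)]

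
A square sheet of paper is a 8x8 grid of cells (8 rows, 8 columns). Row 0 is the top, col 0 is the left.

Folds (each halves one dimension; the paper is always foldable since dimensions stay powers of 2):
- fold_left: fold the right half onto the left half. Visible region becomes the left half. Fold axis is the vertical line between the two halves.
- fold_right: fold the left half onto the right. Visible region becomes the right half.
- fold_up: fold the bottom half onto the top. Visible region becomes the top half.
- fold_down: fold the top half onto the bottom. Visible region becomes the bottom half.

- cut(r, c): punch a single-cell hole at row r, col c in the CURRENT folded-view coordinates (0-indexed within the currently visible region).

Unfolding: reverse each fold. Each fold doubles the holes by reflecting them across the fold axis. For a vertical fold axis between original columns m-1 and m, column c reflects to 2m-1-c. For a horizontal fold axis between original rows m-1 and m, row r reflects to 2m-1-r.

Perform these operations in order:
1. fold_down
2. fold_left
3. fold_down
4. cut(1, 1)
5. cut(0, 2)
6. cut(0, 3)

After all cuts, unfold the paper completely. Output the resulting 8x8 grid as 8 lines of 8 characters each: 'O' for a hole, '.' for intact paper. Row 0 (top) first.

Answer: .O....O.
..OOOO..
..OOOO..
.O....O.
.O....O.
..OOOO..
..OOOO..
.O....O.

Derivation:
Op 1 fold_down: fold axis h@4; visible region now rows[4,8) x cols[0,8) = 4x8
Op 2 fold_left: fold axis v@4; visible region now rows[4,8) x cols[0,4) = 4x4
Op 3 fold_down: fold axis h@6; visible region now rows[6,8) x cols[0,4) = 2x4
Op 4 cut(1, 1): punch at orig (7,1); cuts so far [(7, 1)]; region rows[6,8) x cols[0,4) = 2x4
Op 5 cut(0, 2): punch at orig (6,2); cuts so far [(6, 2), (7, 1)]; region rows[6,8) x cols[0,4) = 2x4
Op 6 cut(0, 3): punch at orig (6,3); cuts so far [(6, 2), (6, 3), (7, 1)]; region rows[6,8) x cols[0,4) = 2x4
Unfold 1 (reflect across h@6): 6 holes -> [(4, 1), (5, 2), (5, 3), (6, 2), (6, 3), (7, 1)]
Unfold 2 (reflect across v@4): 12 holes -> [(4, 1), (4, 6), (5, 2), (5, 3), (5, 4), (5, 5), (6, 2), (6, 3), (6, 4), (6, 5), (7, 1), (7, 6)]
Unfold 3 (reflect across h@4): 24 holes -> [(0, 1), (0, 6), (1, 2), (1, 3), (1, 4), (1, 5), (2, 2), (2, 3), (2, 4), (2, 5), (3, 1), (3, 6), (4, 1), (4, 6), (5, 2), (5, 3), (5, 4), (5, 5), (6, 2), (6, 3), (6, 4), (6, 5), (7, 1), (7, 6)]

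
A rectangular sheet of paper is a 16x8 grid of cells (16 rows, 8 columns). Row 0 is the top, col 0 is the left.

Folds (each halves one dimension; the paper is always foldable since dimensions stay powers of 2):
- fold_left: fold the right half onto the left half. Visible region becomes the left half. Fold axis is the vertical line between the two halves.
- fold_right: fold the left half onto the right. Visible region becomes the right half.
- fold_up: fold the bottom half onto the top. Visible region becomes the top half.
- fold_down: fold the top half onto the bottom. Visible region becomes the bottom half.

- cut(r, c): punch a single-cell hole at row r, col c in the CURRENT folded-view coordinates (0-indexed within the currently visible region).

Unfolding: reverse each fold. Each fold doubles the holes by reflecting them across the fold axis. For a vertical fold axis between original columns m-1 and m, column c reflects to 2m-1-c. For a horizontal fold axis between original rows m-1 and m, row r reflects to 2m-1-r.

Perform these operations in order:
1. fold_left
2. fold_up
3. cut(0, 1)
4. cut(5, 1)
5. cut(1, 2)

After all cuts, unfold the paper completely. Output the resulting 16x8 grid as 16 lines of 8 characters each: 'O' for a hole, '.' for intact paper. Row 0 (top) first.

Answer: .O....O.
..O..O..
........
........
........
.O....O.
........
........
........
........
.O....O.
........
........
........
..O..O..
.O....O.

Derivation:
Op 1 fold_left: fold axis v@4; visible region now rows[0,16) x cols[0,4) = 16x4
Op 2 fold_up: fold axis h@8; visible region now rows[0,8) x cols[0,4) = 8x4
Op 3 cut(0, 1): punch at orig (0,1); cuts so far [(0, 1)]; region rows[0,8) x cols[0,4) = 8x4
Op 4 cut(5, 1): punch at orig (5,1); cuts so far [(0, 1), (5, 1)]; region rows[0,8) x cols[0,4) = 8x4
Op 5 cut(1, 2): punch at orig (1,2); cuts so far [(0, 1), (1, 2), (5, 1)]; region rows[0,8) x cols[0,4) = 8x4
Unfold 1 (reflect across h@8): 6 holes -> [(0, 1), (1, 2), (5, 1), (10, 1), (14, 2), (15, 1)]
Unfold 2 (reflect across v@4): 12 holes -> [(0, 1), (0, 6), (1, 2), (1, 5), (5, 1), (5, 6), (10, 1), (10, 6), (14, 2), (14, 5), (15, 1), (15, 6)]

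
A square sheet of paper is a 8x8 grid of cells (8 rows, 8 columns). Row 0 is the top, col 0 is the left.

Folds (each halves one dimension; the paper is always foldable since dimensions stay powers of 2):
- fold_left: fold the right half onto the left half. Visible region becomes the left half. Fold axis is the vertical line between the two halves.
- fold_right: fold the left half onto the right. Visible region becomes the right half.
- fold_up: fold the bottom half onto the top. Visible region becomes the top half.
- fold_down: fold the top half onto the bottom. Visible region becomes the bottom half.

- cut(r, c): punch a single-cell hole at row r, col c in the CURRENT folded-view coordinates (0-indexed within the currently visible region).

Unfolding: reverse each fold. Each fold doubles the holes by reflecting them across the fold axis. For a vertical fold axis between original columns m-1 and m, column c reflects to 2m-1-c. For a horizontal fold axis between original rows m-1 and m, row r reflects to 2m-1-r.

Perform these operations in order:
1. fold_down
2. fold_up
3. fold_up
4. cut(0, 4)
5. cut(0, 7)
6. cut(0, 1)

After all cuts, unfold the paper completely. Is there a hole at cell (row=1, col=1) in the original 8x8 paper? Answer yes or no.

Op 1 fold_down: fold axis h@4; visible region now rows[4,8) x cols[0,8) = 4x8
Op 2 fold_up: fold axis h@6; visible region now rows[4,6) x cols[0,8) = 2x8
Op 3 fold_up: fold axis h@5; visible region now rows[4,5) x cols[0,8) = 1x8
Op 4 cut(0, 4): punch at orig (4,4); cuts so far [(4, 4)]; region rows[4,5) x cols[0,8) = 1x8
Op 5 cut(0, 7): punch at orig (4,7); cuts so far [(4, 4), (4, 7)]; region rows[4,5) x cols[0,8) = 1x8
Op 6 cut(0, 1): punch at orig (4,1); cuts so far [(4, 1), (4, 4), (4, 7)]; region rows[4,5) x cols[0,8) = 1x8
Unfold 1 (reflect across h@5): 6 holes -> [(4, 1), (4, 4), (4, 7), (5, 1), (5, 4), (5, 7)]
Unfold 2 (reflect across h@6): 12 holes -> [(4, 1), (4, 4), (4, 7), (5, 1), (5, 4), (5, 7), (6, 1), (6, 4), (6, 7), (7, 1), (7, 4), (7, 7)]
Unfold 3 (reflect across h@4): 24 holes -> [(0, 1), (0, 4), (0, 7), (1, 1), (1, 4), (1, 7), (2, 1), (2, 4), (2, 7), (3, 1), (3, 4), (3, 7), (4, 1), (4, 4), (4, 7), (5, 1), (5, 4), (5, 7), (6, 1), (6, 4), (6, 7), (7, 1), (7, 4), (7, 7)]
Holes: [(0, 1), (0, 4), (0, 7), (1, 1), (1, 4), (1, 7), (2, 1), (2, 4), (2, 7), (3, 1), (3, 4), (3, 7), (4, 1), (4, 4), (4, 7), (5, 1), (5, 4), (5, 7), (6, 1), (6, 4), (6, 7), (7, 1), (7, 4), (7, 7)]

Answer: yes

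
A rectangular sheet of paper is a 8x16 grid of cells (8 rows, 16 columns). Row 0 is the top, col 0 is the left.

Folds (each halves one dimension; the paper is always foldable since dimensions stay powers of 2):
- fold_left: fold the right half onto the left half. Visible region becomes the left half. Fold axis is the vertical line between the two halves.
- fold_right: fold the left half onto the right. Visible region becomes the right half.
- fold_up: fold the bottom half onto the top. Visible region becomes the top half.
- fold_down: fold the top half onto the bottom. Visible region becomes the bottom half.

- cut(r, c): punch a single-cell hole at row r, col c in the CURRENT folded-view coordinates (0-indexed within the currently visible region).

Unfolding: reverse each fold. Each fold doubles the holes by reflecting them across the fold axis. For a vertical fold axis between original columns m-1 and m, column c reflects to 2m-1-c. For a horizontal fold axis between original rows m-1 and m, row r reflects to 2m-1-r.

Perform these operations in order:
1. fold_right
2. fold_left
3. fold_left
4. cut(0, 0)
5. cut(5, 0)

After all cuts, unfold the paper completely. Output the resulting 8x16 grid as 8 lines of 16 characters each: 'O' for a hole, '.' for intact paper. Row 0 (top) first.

Answer: O..OO..OO..OO..O
................
................
................
................
O..OO..OO..OO..O
................
................

Derivation:
Op 1 fold_right: fold axis v@8; visible region now rows[0,8) x cols[8,16) = 8x8
Op 2 fold_left: fold axis v@12; visible region now rows[0,8) x cols[8,12) = 8x4
Op 3 fold_left: fold axis v@10; visible region now rows[0,8) x cols[8,10) = 8x2
Op 4 cut(0, 0): punch at orig (0,8); cuts so far [(0, 8)]; region rows[0,8) x cols[8,10) = 8x2
Op 5 cut(5, 0): punch at orig (5,8); cuts so far [(0, 8), (5, 8)]; region rows[0,8) x cols[8,10) = 8x2
Unfold 1 (reflect across v@10): 4 holes -> [(0, 8), (0, 11), (5, 8), (5, 11)]
Unfold 2 (reflect across v@12): 8 holes -> [(0, 8), (0, 11), (0, 12), (0, 15), (5, 8), (5, 11), (5, 12), (5, 15)]
Unfold 3 (reflect across v@8): 16 holes -> [(0, 0), (0, 3), (0, 4), (0, 7), (0, 8), (0, 11), (0, 12), (0, 15), (5, 0), (5, 3), (5, 4), (5, 7), (5, 8), (5, 11), (5, 12), (5, 15)]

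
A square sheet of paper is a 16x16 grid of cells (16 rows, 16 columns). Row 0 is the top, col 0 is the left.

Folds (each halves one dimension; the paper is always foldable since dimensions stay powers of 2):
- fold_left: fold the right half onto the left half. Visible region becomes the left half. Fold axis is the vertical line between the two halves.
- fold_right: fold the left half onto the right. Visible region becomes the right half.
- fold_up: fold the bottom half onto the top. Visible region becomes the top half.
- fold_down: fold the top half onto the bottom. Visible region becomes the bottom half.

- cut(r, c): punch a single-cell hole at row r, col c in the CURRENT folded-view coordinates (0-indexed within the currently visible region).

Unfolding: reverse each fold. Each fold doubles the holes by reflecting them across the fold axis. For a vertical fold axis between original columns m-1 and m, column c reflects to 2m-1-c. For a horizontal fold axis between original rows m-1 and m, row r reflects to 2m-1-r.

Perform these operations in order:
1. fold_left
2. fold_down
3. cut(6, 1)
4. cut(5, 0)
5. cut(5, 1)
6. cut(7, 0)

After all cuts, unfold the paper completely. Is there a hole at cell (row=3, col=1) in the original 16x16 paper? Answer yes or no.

Answer: no

Derivation:
Op 1 fold_left: fold axis v@8; visible region now rows[0,16) x cols[0,8) = 16x8
Op 2 fold_down: fold axis h@8; visible region now rows[8,16) x cols[0,8) = 8x8
Op 3 cut(6, 1): punch at orig (14,1); cuts so far [(14, 1)]; region rows[8,16) x cols[0,8) = 8x8
Op 4 cut(5, 0): punch at orig (13,0); cuts so far [(13, 0), (14, 1)]; region rows[8,16) x cols[0,8) = 8x8
Op 5 cut(5, 1): punch at orig (13,1); cuts so far [(13, 0), (13, 1), (14, 1)]; region rows[8,16) x cols[0,8) = 8x8
Op 6 cut(7, 0): punch at orig (15,0); cuts so far [(13, 0), (13, 1), (14, 1), (15, 0)]; region rows[8,16) x cols[0,8) = 8x8
Unfold 1 (reflect across h@8): 8 holes -> [(0, 0), (1, 1), (2, 0), (2, 1), (13, 0), (13, 1), (14, 1), (15, 0)]
Unfold 2 (reflect across v@8): 16 holes -> [(0, 0), (0, 15), (1, 1), (1, 14), (2, 0), (2, 1), (2, 14), (2, 15), (13, 0), (13, 1), (13, 14), (13, 15), (14, 1), (14, 14), (15, 0), (15, 15)]
Holes: [(0, 0), (0, 15), (1, 1), (1, 14), (2, 0), (2, 1), (2, 14), (2, 15), (13, 0), (13, 1), (13, 14), (13, 15), (14, 1), (14, 14), (15, 0), (15, 15)]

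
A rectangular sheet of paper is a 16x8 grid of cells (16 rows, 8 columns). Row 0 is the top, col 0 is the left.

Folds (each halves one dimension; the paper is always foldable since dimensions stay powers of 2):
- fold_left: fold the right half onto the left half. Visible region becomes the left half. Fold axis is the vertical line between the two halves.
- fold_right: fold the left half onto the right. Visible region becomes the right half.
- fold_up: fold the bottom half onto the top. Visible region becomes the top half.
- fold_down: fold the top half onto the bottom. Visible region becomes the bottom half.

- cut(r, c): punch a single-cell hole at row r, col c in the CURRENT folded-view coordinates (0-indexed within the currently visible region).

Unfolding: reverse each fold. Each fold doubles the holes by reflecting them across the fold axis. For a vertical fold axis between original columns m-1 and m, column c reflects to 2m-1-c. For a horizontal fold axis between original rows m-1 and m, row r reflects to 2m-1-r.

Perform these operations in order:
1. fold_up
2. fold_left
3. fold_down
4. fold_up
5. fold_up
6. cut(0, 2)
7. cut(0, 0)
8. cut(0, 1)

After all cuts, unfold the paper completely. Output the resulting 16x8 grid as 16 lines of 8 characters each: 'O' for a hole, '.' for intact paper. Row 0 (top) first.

Answer: OOO..OOO
OOO..OOO
OOO..OOO
OOO..OOO
OOO..OOO
OOO..OOO
OOO..OOO
OOO..OOO
OOO..OOO
OOO..OOO
OOO..OOO
OOO..OOO
OOO..OOO
OOO..OOO
OOO..OOO
OOO..OOO

Derivation:
Op 1 fold_up: fold axis h@8; visible region now rows[0,8) x cols[0,8) = 8x8
Op 2 fold_left: fold axis v@4; visible region now rows[0,8) x cols[0,4) = 8x4
Op 3 fold_down: fold axis h@4; visible region now rows[4,8) x cols[0,4) = 4x4
Op 4 fold_up: fold axis h@6; visible region now rows[4,6) x cols[0,4) = 2x4
Op 5 fold_up: fold axis h@5; visible region now rows[4,5) x cols[0,4) = 1x4
Op 6 cut(0, 2): punch at orig (4,2); cuts so far [(4, 2)]; region rows[4,5) x cols[0,4) = 1x4
Op 7 cut(0, 0): punch at orig (4,0); cuts so far [(4, 0), (4, 2)]; region rows[4,5) x cols[0,4) = 1x4
Op 8 cut(0, 1): punch at orig (4,1); cuts so far [(4, 0), (4, 1), (4, 2)]; region rows[4,5) x cols[0,4) = 1x4
Unfold 1 (reflect across h@5): 6 holes -> [(4, 0), (4, 1), (4, 2), (5, 0), (5, 1), (5, 2)]
Unfold 2 (reflect across h@6): 12 holes -> [(4, 0), (4, 1), (4, 2), (5, 0), (5, 1), (5, 2), (6, 0), (6, 1), (6, 2), (7, 0), (7, 1), (7, 2)]
Unfold 3 (reflect across h@4): 24 holes -> [(0, 0), (0, 1), (0, 2), (1, 0), (1, 1), (1, 2), (2, 0), (2, 1), (2, 2), (3, 0), (3, 1), (3, 2), (4, 0), (4, 1), (4, 2), (5, 0), (5, 1), (5, 2), (6, 0), (6, 1), (6, 2), (7, 0), (7, 1), (7, 2)]
Unfold 4 (reflect across v@4): 48 holes -> [(0, 0), (0, 1), (0, 2), (0, 5), (0, 6), (0, 7), (1, 0), (1, 1), (1, 2), (1, 5), (1, 6), (1, 7), (2, 0), (2, 1), (2, 2), (2, 5), (2, 6), (2, 7), (3, 0), (3, 1), (3, 2), (3, 5), (3, 6), (3, 7), (4, 0), (4, 1), (4, 2), (4, 5), (4, 6), (4, 7), (5, 0), (5, 1), (5, 2), (5, 5), (5, 6), (5, 7), (6, 0), (6, 1), (6, 2), (6, 5), (6, 6), (6, 7), (7, 0), (7, 1), (7, 2), (7, 5), (7, 6), (7, 7)]
Unfold 5 (reflect across h@8): 96 holes -> [(0, 0), (0, 1), (0, 2), (0, 5), (0, 6), (0, 7), (1, 0), (1, 1), (1, 2), (1, 5), (1, 6), (1, 7), (2, 0), (2, 1), (2, 2), (2, 5), (2, 6), (2, 7), (3, 0), (3, 1), (3, 2), (3, 5), (3, 6), (3, 7), (4, 0), (4, 1), (4, 2), (4, 5), (4, 6), (4, 7), (5, 0), (5, 1), (5, 2), (5, 5), (5, 6), (5, 7), (6, 0), (6, 1), (6, 2), (6, 5), (6, 6), (6, 7), (7, 0), (7, 1), (7, 2), (7, 5), (7, 6), (7, 7), (8, 0), (8, 1), (8, 2), (8, 5), (8, 6), (8, 7), (9, 0), (9, 1), (9, 2), (9, 5), (9, 6), (9, 7), (10, 0), (10, 1), (10, 2), (10, 5), (10, 6), (10, 7), (11, 0), (11, 1), (11, 2), (11, 5), (11, 6), (11, 7), (12, 0), (12, 1), (12, 2), (12, 5), (12, 6), (12, 7), (13, 0), (13, 1), (13, 2), (13, 5), (13, 6), (13, 7), (14, 0), (14, 1), (14, 2), (14, 5), (14, 6), (14, 7), (15, 0), (15, 1), (15, 2), (15, 5), (15, 6), (15, 7)]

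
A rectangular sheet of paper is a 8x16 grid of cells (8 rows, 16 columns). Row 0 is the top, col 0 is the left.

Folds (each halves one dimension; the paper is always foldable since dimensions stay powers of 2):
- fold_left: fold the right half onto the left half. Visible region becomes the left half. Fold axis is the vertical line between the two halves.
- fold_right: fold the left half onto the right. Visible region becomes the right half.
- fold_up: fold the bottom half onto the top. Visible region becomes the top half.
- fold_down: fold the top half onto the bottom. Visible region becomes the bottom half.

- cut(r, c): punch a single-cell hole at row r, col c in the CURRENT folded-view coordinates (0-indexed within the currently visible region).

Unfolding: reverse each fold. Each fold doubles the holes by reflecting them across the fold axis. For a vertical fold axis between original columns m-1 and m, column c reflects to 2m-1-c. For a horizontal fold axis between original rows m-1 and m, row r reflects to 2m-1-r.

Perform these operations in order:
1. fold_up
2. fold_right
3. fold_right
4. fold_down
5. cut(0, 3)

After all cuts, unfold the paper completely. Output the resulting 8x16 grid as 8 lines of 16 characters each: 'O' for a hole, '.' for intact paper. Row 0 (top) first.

Answer: ................
O......OO......O
O......OO......O
................
................
O......OO......O
O......OO......O
................

Derivation:
Op 1 fold_up: fold axis h@4; visible region now rows[0,4) x cols[0,16) = 4x16
Op 2 fold_right: fold axis v@8; visible region now rows[0,4) x cols[8,16) = 4x8
Op 3 fold_right: fold axis v@12; visible region now rows[0,4) x cols[12,16) = 4x4
Op 4 fold_down: fold axis h@2; visible region now rows[2,4) x cols[12,16) = 2x4
Op 5 cut(0, 3): punch at orig (2,15); cuts so far [(2, 15)]; region rows[2,4) x cols[12,16) = 2x4
Unfold 1 (reflect across h@2): 2 holes -> [(1, 15), (2, 15)]
Unfold 2 (reflect across v@12): 4 holes -> [(1, 8), (1, 15), (2, 8), (2, 15)]
Unfold 3 (reflect across v@8): 8 holes -> [(1, 0), (1, 7), (1, 8), (1, 15), (2, 0), (2, 7), (2, 8), (2, 15)]
Unfold 4 (reflect across h@4): 16 holes -> [(1, 0), (1, 7), (1, 8), (1, 15), (2, 0), (2, 7), (2, 8), (2, 15), (5, 0), (5, 7), (5, 8), (5, 15), (6, 0), (6, 7), (6, 8), (6, 15)]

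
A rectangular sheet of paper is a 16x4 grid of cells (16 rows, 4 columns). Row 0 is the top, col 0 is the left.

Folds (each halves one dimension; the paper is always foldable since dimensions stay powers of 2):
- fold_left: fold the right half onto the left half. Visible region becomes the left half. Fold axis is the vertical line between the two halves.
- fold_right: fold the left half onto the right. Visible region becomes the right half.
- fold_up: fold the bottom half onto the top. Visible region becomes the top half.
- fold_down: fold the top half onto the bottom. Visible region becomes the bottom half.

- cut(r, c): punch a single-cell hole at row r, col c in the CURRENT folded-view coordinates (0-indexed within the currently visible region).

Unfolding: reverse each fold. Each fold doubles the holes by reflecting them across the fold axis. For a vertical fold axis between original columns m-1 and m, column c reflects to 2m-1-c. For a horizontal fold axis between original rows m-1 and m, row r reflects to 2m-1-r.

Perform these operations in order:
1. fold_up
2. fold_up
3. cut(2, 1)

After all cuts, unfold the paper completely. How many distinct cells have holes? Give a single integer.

Answer: 4

Derivation:
Op 1 fold_up: fold axis h@8; visible region now rows[0,8) x cols[0,4) = 8x4
Op 2 fold_up: fold axis h@4; visible region now rows[0,4) x cols[0,4) = 4x4
Op 3 cut(2, 1): punch at orig (2,1); cuts so far [(2, 1)]; region rows[0,4) x cols[0,4) = 4x4
Unfold 1 (reflect across h@4): 2 holes -> [(2, 1), (5, 1)]
Unfold 2 (reflect across h@8): 4 holes -> [(2, 1), (5, 1), (10, 1), (13, 1)]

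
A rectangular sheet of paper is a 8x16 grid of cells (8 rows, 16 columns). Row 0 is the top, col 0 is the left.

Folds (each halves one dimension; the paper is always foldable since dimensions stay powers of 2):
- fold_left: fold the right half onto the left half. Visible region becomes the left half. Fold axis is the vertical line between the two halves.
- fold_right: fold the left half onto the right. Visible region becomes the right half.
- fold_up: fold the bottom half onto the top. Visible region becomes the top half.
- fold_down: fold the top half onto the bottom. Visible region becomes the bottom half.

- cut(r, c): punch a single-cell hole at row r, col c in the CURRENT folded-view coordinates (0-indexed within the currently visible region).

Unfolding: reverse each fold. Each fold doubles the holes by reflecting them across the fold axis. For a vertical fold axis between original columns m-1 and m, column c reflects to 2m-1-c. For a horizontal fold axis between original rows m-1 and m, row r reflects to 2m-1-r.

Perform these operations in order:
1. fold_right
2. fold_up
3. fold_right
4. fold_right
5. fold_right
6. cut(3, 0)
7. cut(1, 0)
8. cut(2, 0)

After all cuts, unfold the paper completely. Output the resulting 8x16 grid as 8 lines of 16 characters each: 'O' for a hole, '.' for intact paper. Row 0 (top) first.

Op 1 fold_right: fold axis v@8; visible region now rows[0,8) x cols[8,16) = 8x8
Op 2 fold_up: fold axis h@4; visible region now rows[0,4) x cols[8,16) = 4x8
Op 3 fold_right: fold axis v@12; visible region now rows[0,4) x cols[12,16) = 4x4
Op 4 fold_right: fold axis v@14; visible region now rows[0,4) x cols[14,16) = 4x2
Op 5 fold_right: fold axis v@15; visible region now rows[0,4) x cols[15,16) = 4x1
Op 6 cut(3, 0): punch at orig (3,15); cuts so far [(3, 15)]; region rows[0,4) x cols[15,16) = 4x1
Op 7 cut(1, 0): punch at orig (1,15); cuts so far [(1, 15), (3, 15)]; region rows[0,4) x cols[15,16) = 4x1
Op 8 cut(2, 0): punch at orig (2,15); cuts so far [(1, 15), (2, 15), (3, 15)]; region rows[0,4) x cols[15,16) = 4x1
Unfold 1 (reflect across v@15): 6 holes -> [(1, 14), (1, 15), (2, 14), (2, 15), (3, 14), (3, 15)]
Unfold 2 (reflect across v@14): 12 holes -> [(1, 12), (1, 13), (1, 14), (1, 15), (2, 12), (2, 13), (2, 14), (2, 15), (3, 12), (3, 13), (3, 14), (3, 15)]
Unfold 3 (reflect across v@12): 24 holes -> [(1, 8), (1, 9), (1, 10), (1, 11), (1, 12), (1, 13), (1, 14), (1, 15), (2, 8), (2, 9), (2, 10), (2, 11), (2, 12), (2, 13), (2, 14), (2, 15), (3, 8), (3, 9), (3, 10), (3, 11), (3, 12), (3, 13), (3, 14), (3, 15)]
Unfold 4 (reflect across h@4): 48 holes -> [(1, 8), (1, 9), (1, 10), (1, 11), (1, 12), (1, 13), (1, 14), (1, 15), (2, 8), (2, 9), (2, 10), (2, 11), (2, 12), (2, 13), (2, 14), (2, 15), (3, 8), (3, 9), (3, 10), (3, 11), (3, 12), (3, 13), (3, 14), (3, 15), (4, 8), (4, 9), (4, 10), (4, 11), (4, 12), (4, 13), (4, 14), (4, 15), (5, 8), (5, 9), (5, 10), (5, 11), (5, 12), (5, 13), (5, 14), (5, 15), (6, 8), (6, 9), (6, 10), (6, 11), (6, 12), (6, 13), (6, 14), (6, 15)]
Unfold 5 (reflect across v@8): 96 holes -> [(1, 0), (1, 1), (1, 2), (1, 3), (1, 4), (1, 5), (1, 6), (1, 7), (1, 8), (1, 9), (1, 10), (1, 11), (1, 12), (1, 13), (1, 14), (1, 15), (2, 0), (2, 1), (2, 2), (2, 3), (2, 4), (2, 5), (2, 6), (2, 7), (2, 8), (2, 9), (2, 10), (2, 11), (2, 12), (2, 13), (2, 14), (2, 15), (3, 0), (3, 1), (3, 2), (3, 3), (3, 4), (3, 5), (3, 6), (3, 7), (3, 8), (3, 9), (3, 10), (3, 11), (3, 12), (3, 13), (3, 14), (3, 15), (4, 0), (4, 1), (4, 2), (4, 3), (4, 4), (4, 5), (4, 6), (4, 7), (4, 8), (4, 9), (4, 10), (4, 11), (4, 12), (4, 13), (4, 14), (4, 15), (5, 0), (5, 1), (5, 2), (5, 3), (5, 4), (5, 5), (5, 6), (5, 7), (5, 8), (5, 9), (5, 10), (5, 11), (5, 12), (5, 13), (5, 14), (5, 15), (6, 0), (6, 1), (6, 2), (6, 3), (6, 4), (6, 5), (6, 6), (6, 7), (6, 8), (6, 9), (6, 10), (6, 11), (6, 12), (6, 13), (6, 14), (6, 15)]

Answer: ................
OOOOOOOOOOOOOOOO
OOOOOOOOOOOOOOOO
OOOOOOOOOOOOOOOO
OOOOOOOOOOOOOOOO
OOOOOOOOOOOOOOOO
OOOOOOOOOOOOOOOO
................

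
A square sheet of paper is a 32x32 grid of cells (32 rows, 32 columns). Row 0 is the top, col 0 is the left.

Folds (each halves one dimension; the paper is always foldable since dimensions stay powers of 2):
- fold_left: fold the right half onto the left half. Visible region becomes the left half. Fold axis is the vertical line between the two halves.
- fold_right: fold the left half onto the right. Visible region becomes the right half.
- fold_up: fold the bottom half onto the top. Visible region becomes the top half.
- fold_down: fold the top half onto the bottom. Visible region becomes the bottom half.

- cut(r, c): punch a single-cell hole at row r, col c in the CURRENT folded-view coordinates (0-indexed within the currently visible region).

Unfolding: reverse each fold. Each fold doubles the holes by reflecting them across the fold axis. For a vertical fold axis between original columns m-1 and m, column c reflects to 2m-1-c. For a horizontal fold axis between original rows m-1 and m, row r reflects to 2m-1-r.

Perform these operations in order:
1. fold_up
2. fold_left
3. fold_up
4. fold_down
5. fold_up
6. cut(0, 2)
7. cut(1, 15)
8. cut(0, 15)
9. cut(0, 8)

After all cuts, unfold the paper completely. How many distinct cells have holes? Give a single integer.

Answer: 128

Derivation:
Op 1 fold_up: fold axis h@16; visible region now rows[0,16) x cols[0,32) = 16x32
Op 2 fold_left: fold axis v@16; visible region now rows[0,16) x cols[0,16) = 16x16
Op 3 fold_up: fold axis h@8; visible region now rows[0,8) x cols[0,16) = 8x16
Op 4 fold_down: fold axis h@4; visible region now rows[4,8) x cols[0,16) = 4x16
Op 5 fold_up: fold axis h@6; visible region now rows[4,6) x cols[0,16) = 2x16
Op 6 cut(0, 2): punch at orig (4,2); cuts so far [(4, 2)]; region rows[4,6) x cols[0,16) = 2x16
Op 7 cut(1, 15): punch at orig (5,15); cuts so far [(4, 2), (5, 15)]; region rows[4,6) x cols[0,16) = 2x16
Op 8 cut(0, 15): punch at orig (4,15); cuts so far [(4, 2), (4, 15), (5, 15)]; region rows[4,6) x cols[0,16) = 2x16
Op 9 cut(0, 8): punch at orig (4,8); cuts so far [(4, 2), (4, 8), (4, 15), (5, 15)]; region rows[4,6) x cols[0,16) = 2x16
Unfold 1 (reflect across h@6): 8 holes -> [(4, 2), (4, 8), (4, 15), (5, 15), (6, 15), (7, 2), (7, 8), (7, 15)]
Unfold 2 (reflect across h@4): 16 holes -> [(0, 2), (0, 8), (0, 15), (1, 15), (2, 15), (3, 2), (3, 8), (3, 15), (4, 2), (4, 8), (4, 15), (5, 15), (6, 15), (7, 2), (7, 8), (7, 15)]
Unfold 3 (reflect across h@8): 32 holes -> [(0, 2), (0, 8), (0, 15), (1, 15), (2, 15), (3, 2), (3, 8), (3, 15), (4, 2), (4, 8), (4, 15), (5, 15), (6, 15), (7, 2), (7, 8), (7, 15), (8, 2), (8, 8), (8, 15), (9, 15), (10, 15), (11, 2), (11, 8), (11, 15), (12, 2), (12, 8), (12, 15), (13, 15), (14, 15), (15, 2), (15, 8), (15, 15)]
Unfold 4 (reflect across v@16): 64 holes -> [(0, 2), (0, 8), (0, 15), (0, 16), (0, 23), (0, 29), (1, 15), (1, 16), (2, 15), (2, 16), (3, 2), (3, 8), (3, 15), (3, 16), (3, 23), (3, 29), (4, 2), (4, 8), (4, 15), (4, 16), (4, 23), (4, 29), (5, 15), (5, 16), (6, 15), (6, 16), (7, 2), (7, 8), (7, 15), (7, 16), (7, 23), (7, 29), (8, 2), (8, 8), (8, 15), (8, 16), (8, 23), (8, 29), (9, 15), (9, 16), (10, 15), (10, 16), (11, 2), (11, 8), (11, 15), (11, 16), (11, 23), (11, 29), (12, 2), (12, 8), (12, 15), (12, 16), (12, 23), (12, 29), (13, 15), (13, 16), (14, 15), (14, 16), (15, 2), (15, 8), (15, 15), (15, 16), (15, 23), (15, 29)]
Unfold 5 (reflect across h@16): 128 holes -> [(0, 2), (0, 8), (0, 15), (0, 16), (0, 23), (0, 29), (1, 15), (1, 16), (2, 15), (2, 16), (3, 2), (3, 8), (3, 15), (3, 16), (3, 23), (3, 29), (4, 2), (4, 8), (4, 15), (4, 16), (4, 23), (4, 29), (5, 15), (5, 16), (6, 15), (6, 16), (7, 2), (7, 8), (7, 15), (7, 16), (7, 23), (7, 29), (8, 2), (8, 8), (8, 15), (8, 16), (8, 23), (8, 29), (9, 15), (9, 16), (10, 15), (10, 16), (11, 2), (11, 8), (11, 15), (11, 16), (11, 23), (11, 29), (12, 2), (12, 8), (12, 15), (12, 16), (12, 23), (12, 29), (13, 15), (13, 16), (14, 15), (14, 16), (15, 2), (15, 8), (15, 15), (15, 16), (15, 23), (15, 29), (16, 2), (16, 8), (16, 15), (16, 16), (16, 23), (16, 29), (17, 15), (17, 16), (18, 15), (18, 16), (19, 2), (19, 8), (19, 15), (19, 16), (19, 23), (19, 29), (20, 2), (20, 8), (20, 15), (20, 16), (20, 23), (20, 29), (21, 15), (21, 16), (22, 15), (22, 16), (23, 2), (23, 8), (23, 15), (23, 16), (23, 23), (23, 29), (24, 2), (24, 8), (24, 15), (24, 16), (24, 23), (24, 29), (25, 15), (25, 16), (26, 15), (26, 16), (27, 2), (27, 8), (27, 15), (27, 16), (27, 23), (27, 29), (28, 2), (28, 8), (28, 15), (28, 16), (28, 23), (28, 29), (29, 15), (29, 16), (30, 15), (30, 16), (31, 2), (31, 8), (31, 15), (31, 16), (31, 23), (31, 29)]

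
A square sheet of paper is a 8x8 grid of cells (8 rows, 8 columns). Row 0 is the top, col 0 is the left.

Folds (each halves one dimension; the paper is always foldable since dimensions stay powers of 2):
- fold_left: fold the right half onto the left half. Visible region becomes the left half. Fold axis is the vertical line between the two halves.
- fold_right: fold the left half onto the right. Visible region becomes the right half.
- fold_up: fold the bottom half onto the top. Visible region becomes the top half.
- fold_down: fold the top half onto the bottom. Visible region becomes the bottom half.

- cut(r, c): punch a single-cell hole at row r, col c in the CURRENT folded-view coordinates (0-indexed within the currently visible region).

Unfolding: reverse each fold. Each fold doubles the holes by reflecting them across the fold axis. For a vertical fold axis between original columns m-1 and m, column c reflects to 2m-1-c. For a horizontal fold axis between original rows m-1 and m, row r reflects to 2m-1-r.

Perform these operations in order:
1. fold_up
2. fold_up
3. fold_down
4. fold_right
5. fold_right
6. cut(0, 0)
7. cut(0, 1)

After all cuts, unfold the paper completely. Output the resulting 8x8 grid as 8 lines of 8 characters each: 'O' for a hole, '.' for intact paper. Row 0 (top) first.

Op 1 fold_up: fold axis h@4; visible region now rows[0,4) x cols[0,8) = 4x8
Op 2 fold_up: fold axis h@2; visible region now rows[0,2) x cols[0,8) = 2x8
Op 3 fold_down: fold axis h@1; visible region now rows[1,2) x cols[0,8) = 1x8
Op 4 fold_right: fold axis v@4; visible region now rows[1,2) x cols[4,8) = 1x4
Op 5 fold_right: fold axis v@6; visible region now rows[1,2) x cols[6,8) = 1x2
Op 6 cut(0, 0): punch at orig (1,6); cuts so far [(1, 6)]; region rows[1,2) x cols[6,8) = 1x2
Op 7 cut(0, 1): punch at orig (1,7); cuts so far [(1, 6), (1, 7)]; region rows[1,2) x cols[6,8) = 1x2
Unfold 1 (reflect across v@6): 4 holes -> [(1, 4), (1, 5), (1, 6), (1, 7)]
Unfold 2 (reflect across v@4): 8 holes -> [(1, 0), (1, 1), (1, 2), (1, 3), (1, 4), (1, 5), (1, 6), (1, 7)]
Unfold 3 (reflect across h@1): 16 holes -> [(0, 0), (0, 1), (0, 2), (0, 3), (0, 4), (0, 5), (0, 6), (0, 7), (1, 0), (1, 1), (1, 2), (1, 3), (1, 4), (1, 5), (1, 6), (1, 7)]
Unfold 4 (reflect across h@2): 32 holes -> [(0, 0), (0, 1), (0, 2), (0, 3), (0, 4), (0, 5), (0, 6), (0, 7), (1, 0), (1, 1), (1, 2), (1, 3), (1, 4), (1, 5), (1, 6), (1, 7), (2, 0), (2, 1), (2, 2), (2, 3), (2, 4), (2, 5), (2, 6), (2, 7), (3, 0), (3, 1), (3, 2), (3, 3), (3, 4), (3, 5), (3, 6), (3, 7)]
Unfold 5 (reflect across h@4): 64 holes -> [(0, 0), (0, 1), (0, 2), (0, 3), (0, 4), (0, 5), (0, 6), (0, 7), (1, 0), (1, 1), (1, 2), (1, 3), (1, 4), (1, 5), (1, 6), (1, 7), (2, 0), (2, 1), (2, 2), (2, 3), (2, 4), (2, 5), (2, 6), (2, 7), (3, 0), (3, 1), (3, 2), (3, 3), (3, 4), (3, 5), (3, 6), (3, 7), (4, 0), (4, 1), (4, 2), (4, 3), (4, 4), (4, 5), (4, 6), (4, 7), (5, 0), (5, 1), (5, 2), (5, 3), (5, 4), (5, 5), (5, 6), (5, 7), (6, 0), (6, 1), (6, 2), (6, 3), (6, 4), (6, 5), (6, 6), (6, 7), (7, 0), (7, 1), (7, 2), (7, 3), (7, 4), (7, 5), (7, 6), (7, 7)]

Answer: OOOOOOOO
OOOOOOOO
OOOOOOOO
OOOOOOOO
OOOOOOOO
OOOOOOOO
OOOOOOOO
OOOOOOOO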